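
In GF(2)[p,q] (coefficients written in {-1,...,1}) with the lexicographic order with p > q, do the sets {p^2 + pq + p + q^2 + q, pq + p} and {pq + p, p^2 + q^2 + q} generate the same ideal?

Two ideals are equal iff their reduced Gröbner bases coincide (the reduced basis is unique for a fixed ordering).
Buchberger on the first generating set:
f_1 = p^2 + pq + p + q^2 + q, LT = p^2.
f_2 = pq + p, LT = pq.

S(f_1,f_2): lcm = p^2q. S = p^2 + pq^2 + pq + q^3 + q^2.
  reduce S modulo (f_1, f_2):
  remainder q^3 + q ≠ 0; add g_3 = q^3 + q to the basis.

The other S-polynomials (S(f_1,g_3), S(f_2,g_3)) all reduce to 0 modulo the current basis, so we have a Gröbner basis.
Inter-reduce: drop elements whose leading term is divisible by another's, tail-reduce, and make monic.
Reduced Gröbner basis: {p^2 + q^2 + q, pq + p, q^3 + q}.

Buchberger on the second generating set:
h_1 = pq + p, LT = pq.
h_2 = p^2 + q^2 + q, LT = p^2.

S(h_1,h_2): lcm = p^2q. S = p^2 + q^3 + q^2.
  reduce S modulo (h_1, h_2):
  remainder q^3 + q ≠ 0; add k_3 = q^3 + q to the basis.

The other S-polynomials (S(h_1,k_3), S(h_2,k_3)) all reduce to 0 modulo the current basis, so we have a Gröbner basis.
Inter-reduce: drop elements whose leading term is divisible by another's, tail-reduce, and make monic.
Reduced Gröbner basis: {p^2 + q^2 + q, pq + p, q^3 + q}.

The two bases agree; hence the ideals are identical.

Yes, the ideals are equal.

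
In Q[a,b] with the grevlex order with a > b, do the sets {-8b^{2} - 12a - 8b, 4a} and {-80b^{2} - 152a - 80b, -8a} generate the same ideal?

Yes, the ideals are equal.

Since reduced Gröbner bases are canonical representatives of ideals under a given ordering, it suffices to compute and compare them.
Buchberger on the first generating set:
f_1 = -8b^{2} - 12a - 8b, LT = b^{2}.
f_2 = 4a, LT = a.

S(f_1,f_2): leading monomials are coprime, so the S-polynomial reduces to 0 (Buchberger's first criterion).
Every S-polynomial of the final basis reduces to 0, so we have a Gröbner basis.
Inter-reduce: drop elements whose leading term is divisible by another's, tail-reduce, and make monic.
Reduced Gröbner basis: {b^{2} + b, a}.

Buchberger on the second generating set:
h_1 = -80b^{2} - 152a - 80b, LT = b^{2}.
h_2 = -8a, LT = a.

S(h_1,h_2): leading monomials are coprime, so the S-polynomial reduces to 0 (Buchberger's first criterion).
Every S-polynomial of the final basis reduces to 0, so we have a Gröbner basis.
Inter-reduce: drop elements whose leading term is divisible by another's, tail-reduce, and make monic.
Reduced Gröbner basis: {b^{2} + b, a}.

Same reduced basis, so the two generating sets span the same ideal.
The same test decides containment: I ⊆ J iff every generator of I reduces to 0 modulo a Gröbner basis of J.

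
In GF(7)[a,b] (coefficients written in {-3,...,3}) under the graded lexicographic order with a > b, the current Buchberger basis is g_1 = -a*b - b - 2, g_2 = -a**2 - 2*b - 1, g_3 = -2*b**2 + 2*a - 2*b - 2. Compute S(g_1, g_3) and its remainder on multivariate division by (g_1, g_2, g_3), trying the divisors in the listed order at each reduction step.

lcm(LM(g_1), LM(g_3)) = a*b**2.
S = (lcm/LT(g_1))·g_1 − (lcm/LT(g_3))·g_3 = a**2 - a*b + b**2 - a + 2*b.
Reduce S modulo (g_1, g_2, g_3) in that order:
  leading term a**2: subtract (-1)·g_2 from a**2 - a*b + b**2 - a + 2*b → -a*b + b**2 - a - 1
  leading term a*b: subtract (1)·g_1 from -a*b + b**2 - a - 1 → b**2 - a + b + 1
  leading term b**2: subtract (3)·g_3 from b**2 - a + b + 1 → 0
The remainder is 0, so this S-polynomial contributes no new basis element.

S(g_1, g_3) = a**2 - a*b + b**2 - a + 2*b; remainder on division = 0.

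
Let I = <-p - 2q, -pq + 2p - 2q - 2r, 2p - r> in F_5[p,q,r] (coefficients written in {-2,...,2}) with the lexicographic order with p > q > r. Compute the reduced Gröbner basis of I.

f_1 = -p - 2q, LT = p.
f_2 = -pq + 2p - 2q - 2r, LT = pq.
f_3 = 2p - r, LT = p.

S(f_1,f_2): lcm = pq. S = 2p + 2q^{2} - 2q - 2r.
  leading term p: subtract (-2)·f_1 from 2p + 2q^{2} - 2q - 2r → 2q^{2} - q - 2r
  leading term q^{2}: no divisor's leading term divides it; move 2q^{2} to the remainder.
  leading term q: no divisor's leading term divides it; move -q to the remainder.
  leading term r: no divisor's leading term divides it; move -2r to the remainder.
  remainder 2q^{2} - q - 2r ≠ 0; add g_4 = 2q^{2} - q - 2r to the basis.

S(f_1,f_3): lcm = p. S = 2q - 2r.
  leading term q: no divisor's leading term divides it; move 2q to the remainder.
  leading term r: no divisor's leading term divides it; move -2r to the remainder.
  remainder 2q - 2r ≠ 0; add g_5 = 2q - 2r to the basis.

S(f_2,f_3): lcm = pq. S = -2p - 2qr + 2q + 2r.
  leading term p: subtract (2)·f_1 from -2p - 2qr + 2q + 2r → -2qr + q + 2r
  leading term qr: subtract (-r)·g_5 from -2qr + q + 2r → q - 2r^{2} + 2r
  leading term q: subtract (-2)·g_5 from q - 2r^{2} + 2r → -2r^{2} - 2r
  leading term r^{2}: no divisor's leading term divides it; move -2r^{2} to the remainder.
  leading term r: no divisor's leading term divides it; move -2r to the remainder.
  remainder -2r^{2} - 2r ≠ 0; add g_6 = -2r^{2} - 2r to the basis.

The other S-polynomials (S(f_1,g_4), S(f_2,g_4), S(f_3,g_4), S(f_1,g_5), S(f_2,g_5), S(f_3,g_5), S(g_4,g_5), S(f_1,g_6), S(f_2,g_6), S(f_3,g_6), S(g_4,g_6), S(g_5,g_6)) all reduce to 0 modulo the current basis, so we have a Gröbner basis.
Inter-reduce: drop elements whose leading term is divisible by another's, tail-reduce, and make monic.

G = {p + 2r, q - r, r^{2} + r}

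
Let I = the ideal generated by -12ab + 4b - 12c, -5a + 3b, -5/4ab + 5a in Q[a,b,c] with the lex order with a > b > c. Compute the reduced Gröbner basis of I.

f_1 = -12ab + 4b - 12c, LT = ab.
f_2 = -5a + 3b, LT = a.
f_3 = -5/4ab + 5a, LT = ab.

S(f_1,f_2): lcm = ab. S = 3/5b^2 - 1/3b + c.
  leading term b^2: no divisor's leading term divides it; move 3/5b^2 to the remainder.
  leading term b: no divisor's leading term divides it; move -1/3b to the remainder.
  leading term c: no divisor's leading term divides it; move c to the remainder.
  remainder 3/5b^2 - 1/3b + c ≠ 0; add g_4 = 3/5b^2 - 1/3b + c to the basis.

S(f_1,f_3): lcm = ab. S = 4a - 1/3b + c.
  leading term a: subtract (-4/5)·f_2 from 4a - 1/3b + c → 31/15b + c
  leading term b: no divisor's leading term divides it; move 31/15b to the remainder.
  leading term c: no divisor's leading term divides it; move c to the remainder.
  remainder 31/15b + c ≠ 0; add g_5 = 31/15b + c to the basis.

S(f_2,f_3): lcm = ab. S = 4a - 3/5b^2.
  leading term a: subtract (-4/5)·f_2 from 4a - 3/5b^2 → -3/5b^2 + 12/5b
  leading term b^2: subtract (-1)·g_4 from -3/5b^2 + 12/5b → 31/15b + c
  leading term b: subtract (1)·g_5 from 31/15b + c → 0
  remainder 0.

S(f_1,g_4): lcm = ab^2. S = 5/9ab - 5/3ac - 1/3b^2 + bc.
  leading term ab: subtract (-5/108)·f_1 from 5/9ab - 5/3ac - 1/3b^2 + bc → -5/3ac - 1/3b^2 + bc + 5/27b - 5/9c
  leading term ac: subtract (1/3c)·f_2 from -5/3ac - 1/3b^2 + bc + 5/27b - 5/9c → -1/3b^2 + 5/27b - 5/9c
  leading term b^2: subtract (-5/9)·g_4 from -1/3b^2 + 5/27b - 5/9c → 0
  remainder 0.

S(f_2,g_4): leading monomials are coprime, so the S-polynomial reduces to 0 (Buchberger's first criterion).
S(f_3,g_4): lcm = ab^2. S = -31/9ab - 5/3ac.
  leading term ab: subtract (31/108)·f_1 from -31/9ab - 5/3ac → -5/3ac - 31/27b + 31/9c
  leading term ac: subtract (1/3c)·f_2 from -5/3ac - 31/27b + 31/9c → -bc - 31/27b + 31/9c
  leading term bc: subtract (-15/31c)·g_5 from -bc - 31/27b + 31/9c → -31/27b + 15/31c^2 + 31/9c
  leading term b: subtract (-5/9)·g_5 from -31/27b + 15/31c^2 + 31/9c → 15/31c^2 + 4c
  leading term c^2: no divisor's leading term divides it; move 15/31c^2 to the remainder.
  leading term c: no divisor's leading term divides it; move 4c to the remainder.
  remainder 15/31c^2 + 4c ≠ 0; add g_6 = 15/31c^2 + 4c to the basis.

S(f_1,g_5): lcm = ab. S = -15/31ac - 1/3b + c.
  leading term ac: subtract (3/31c)·f_2 from -15/31ac - 1/3b + c → -9/31bc - 1/3b + c
  leading term bc: subtract (-135/961c)·g_5 from -9/31bc - 1/3b + c → -1/3b + 135/961c^2 + c
  leading term b: subtract (-5/31)·g_5 from -1/3b + 135/961c^2 + c → 135/961c^2 + 36/31c
  leading term c^2: subtract (9/31)·g_6 from 135/961c^2 + 36/31c → 0
  remainder 0.

S(f_2,g_5): leading monomials are coprime, so the S-polynomial reduces to 0 (Buchberger's first criterion).
S(f_3,g_5): lcm = ab. S = -15/31ac - 4a.
  leading term ac: subtract (3/31c)·f_2 from -15/31ac - 4a → -4a - 9/31bc
  leading term a: subtract (4/5)·f_2 from -4a - 9/31bc → -9/31bc - 12/5b
  leading term bc: subtract (-135/961c)·g_5 from -9/31bc - 12/5b → -12/5b + 135/961c^2
  leading term b: subtract (-36/31)·g_5 from -12/5b + 135/961c^2 → 135/961c^2 + 36/31c
  leading term c^2: subtract (9/31)·g_6 from 135/961c^2 + 36/31c → 0
  remainder 0.

S(g_4,g_5): lcm = b^2. S = -15/31bc - 5/9b + 5/3c.
  leading term bc: subtract (-225/961c)·g_5 from -15/31bc - 5/9b + 5/3c → -5/9b + 225/961c^2 + 5/3c
  leading term b: subtract (-25/93)·g_5 from -5/9b + 225/961c^2 + 5/3c → 225/961c^2 + 60/31c
  leading term c^2: subtract (15/31)·g_6 from 225/961c^2 + 60/31c → 0
  remainder 0.

S(f_1,g_6): leading monomials are coprime, so the S-polynomial reduces to 0 (Buchberger's first criterion).
S(f_2,g_6): leading monomials are coprime, so the S-polynomial reduces to 0 (Buchberger's first criterion).
S(f_3,g_6): leading monomials are coprime, so the S-polynomial reduces to 0 (Buchberger's first criterion).
S(g_4,g_6): leading monomials are coprime, so the S-polynomial reduces to 0 (Buchberger's first criterion).
S(g_5,g_6): leading monomials are coprime, so the S-polynomial reduces to 0 (Buchberger's first criterion).
Every S-polynomial of the final basis reduces to 0, so we have a Gröbner basis.
Inter-reduce: drop elements whose leading term is divisible by another's, tail-reduce, and make monic.

G = {a + 9/31c, b + 15/31c, c^2 + 124/15c}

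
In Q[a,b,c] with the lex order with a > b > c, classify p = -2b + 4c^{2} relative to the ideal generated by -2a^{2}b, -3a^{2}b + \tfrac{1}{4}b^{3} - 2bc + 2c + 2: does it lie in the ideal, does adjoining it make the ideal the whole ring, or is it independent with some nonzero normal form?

-2b + 4c^{2} is independent of I; its normal form modulo I is -2b + 4c^{2}.

First compute the reduced Gröbner basis of I by Buchberger's algorithm.
f_1 = -2a^{2}b, LT = a^{2}b.
f_2 = -3a^{2}b + \tfrac{1}{4}b^{3} - 2bc + 2c + 2, LT = a^{2}b.

S(f_1,f_2): lcm = a^{2}b. S = \tfrac{1}{12}b^{3} - \tfrac{2}{3}bc + \tfrac{2}{3}c + \tfrac{2}{3}.
  leading term b^{3}: no divisor's leading term divides it; move \tfrac{1}{12}b^{3} to the remainder.
  leading term bc: no divisor's leading term divides it; move -\tfrac{2}{3}bc to the remainder.
  leading term c: no divisor's leading term divides it; move \tfrac{2}{3}c to the remainder.
  leading term 1: no divisor's leading term divides it; move \tfrac{2}{3} to the remainder.
  remainder \tfrac{1}{12}b^{3} - \tfrac{2}{3}bc + \tfrac{2}{3}c + \tfrac{2}{3} ≠ 0; add h_3 = \tfrac{1}{12}b^{3} - \tfrac{2}{3}bc + \tfrac{2}{3}c + \tfrac{2}{3} to the basis.

S(f_1,h_3): lcm = a^{2}b^{3}. S = 8a^{2}bc - 8a^{2}c - 8a^{2}.
  leading term a^{2}bc: subtract (-4c)·f_1 from 8a^{2}bc - 8a^{2}c - 8a^{2} → -8a^{2}c - 8a^{2}
  leading term a^{2}c: no divisor's leading term divides it; move -8a^{2}c to the remainder.
  leading term a^{2}: no divisor's leading term divides it; move -8a^{2} to the remainder.
  remainder -8a^{2}c - 8a^{2} ≠ 0; add h_4 = -8a^{2}c - 8a^{2} to the basis.

The other S-polynomials (S(f_2,h_3), S(f_1,h_4), S(f_2,h_4), S(h_3,h_4)) all reduce to 0 modulo the current basis, so we have a Gröbner basis.
Inter-reduce: drop elements whose leading term is divisible by another's, tail-reduce, and make monic.
Reduced Gröbner basis: {a^{2}b, a^{2}c + a^{2}, b^{3} - 8bc + 8c + 8}.
Label its elements g_1 = a^{2}b, g_2 = a^{2}c + a^{2}, g_3 = b^{3} - 8bc + 8c + 8.

Reduce p = -2b + 4c^{2} modulo G:
  leading term b: no divisor's leading term divides it; move -2b to the remainder.
  leading term c^{2}: no divisor's leading term divides it; move 4c^{2} to the remainder.
  normal form = -2b + 4c^{2}.
The normal form is nonzero, so p ∉ I. Since p minus its normal form lies in I, I + (p) = I + (r) where r = -2b + 4c^{2}; decide whether this ideal is the whole ring.
Run Buchberger on G together with r (pairs among the g_i already reduce to 0 since G is a Gröbner basis):
g_1 = a^{2}b, LT = a^{2}b.
g_2 = a^{2}c + a^{2}, LT = a^{2}c.
g_3 = b^{3} - 8bc + 8c + 8, LT = b^{3}.
r = -2b + 4c^{2}, LT = b.

S(g_1,r): lcm = a^{2}b. S = 2a^{2}c^{2}.
  leading term a^{2}c^{2}: subtract (2c)·g_2 from 2a^{2}c^{2} → -2a^{2}c
  leading term a^{2}c: subtract (-2)·g_2 from -2a^{2}c → 2a^{2}
  leading term a^{2}: no divisor's leading term divides it; move 2a^{2} to the remainder.
  remainder 2a^{2} ≠ 0; add m_5 = 2a^{2} to the basis.

S(g_3,r): lcm = b^{3}. S = 2b^{2}c^{2} - 8bc + 8c + 8.
  leading term b^{2}c^{2}: subtract (-bc^{2})·r from 2b^{2}c^{2} - 8bc + 8c + 8 → 4bc^{4} - 8bc + 8c + 8
  leading term bc^{4}: subtract (-2c^{4})·r from 4bc^{4} - 8bc + 8c + 8 → -8bc + 8c^{6} + 8c + 8
  leading term bc: subtract (4c)·r from -8bc + 8c^{6} + 8c + 8 → 8c^{6} - 16c^{3} + 8c + 8
  leading term c^{6}: no divisor's leading term divides it; move 8c^{6} to the remainder.
  leading term c^{3}: no divisor's leading term divides it; move -16c^{3} to the remainder.
  leading term c: no divisor's leading term divides it; move 8c to the remainder.
  leading term 1: no divisor's leading term divides it; move 8 to the remainder.
  remainder 8c^{6} - 16c^{3} + 8c + 8 ≠ 0; add m_6 = 8c^{6} - 16c^{3} + 8c + 8 to the basis.

The other S-polynomials (S(g_1,g_2), S(g_1,g_3), S(g_2,g_3), S(g_2,r), S(g_1,m_5), S(g_2,m_5), S(g_3,m_5), S(r,m_5), S(g_1,m_6), S(g_2,m_6), S(g_3,m_6), S(r,m_6), S(m_5,m_6)) all reduce to 0 modulo the current basis, so we have a Gröbner basis.
Inter-reduce: drop elements whose leading term is divisible by another's, tail-reduce, and make monic.
Reduced Gröbner basis: {a^{2}, b - 2c^{2}, c^{6} - 2c^{3} + c + 1}.
The reduced Gröbner basis of I + (p) is {a^{2}, b - 2c^{2}, c^{6} - 2c^{3} + c + 1} ≠ {1}, a proper ideal, so the enlarged system stays consistent: p is independent of I, with normal form -2b + 4c^{2}.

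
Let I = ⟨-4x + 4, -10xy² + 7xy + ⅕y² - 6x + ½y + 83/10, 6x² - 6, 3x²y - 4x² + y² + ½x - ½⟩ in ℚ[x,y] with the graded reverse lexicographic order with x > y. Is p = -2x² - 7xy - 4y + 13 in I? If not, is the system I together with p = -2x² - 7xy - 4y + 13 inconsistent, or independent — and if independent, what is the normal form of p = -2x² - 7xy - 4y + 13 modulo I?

-2x² - 7xy - 4y + 13 lies in I (it reduces to 0).

First compute the reduced Gröbner basis of I by Buchberger's algorithm.
f_1 = -4x + 4, LT = x.
f_2 = -10xy² + 7xy + ⅕y² - 6x + ½y + 83/10, LT = xy².
f_3 = 6x² - 6, LT = x².
f_4 = 3x²y - 4x² + y² + ½x - ½, LT = x²y.

S(f_1,f_2): lcm = xy². S = 7/10xy - 49/50y² - ⅗x + 1/20y + 83/100.
  leading term xy: subtract (-7/40y)·f_1 from 7/10xy - 49/50y² - ⅗x + 1/20y + 83/100 → -49/50y² - ⅗x + ¾y + 83/100
  leading term y²: no divisor's leading term divides it; move -49/50y² to the remainder.
  leading term x: subtract (3/20)·f_1 from -⅗x + ¾y + 83/100 → ¾y + 23/100
  leading term y: no divisor's leading term divides it; move ¾y to the remainder.
  leading term 1: no divisor's leading term divides it; move 23/100 to the remainder.
  remainder -49/50y² + ¾y + 23/100 ≠ 0; add h_5 = -49/50y² + ¾y + 23/100 to the basis.

S(f_1,f_3): lcm = x². S = -x + 1.
  leading term x: subtract (¼)·f_1 from -x + 1 → 0
  remainder 0.

S(f_1,f_4): lcm = x²y. S = 4/3x² - xy - ⅓y² - ⅙x + ⅙.
  leading term x²: subtract (-⅓x)·f_1 from 4/3x² - xy - ⅓y² - ⅙x + ⅙ → -xy - ⅓y² + 7/6x + ⅙
  leading term xy: subtract (¼y)·f_1 from -xy - ⅓y² + 7/6x + ⅙ → -⅓y² + 7/6x - y + ⅙
  leading term y²: subtract (50/147)·h_5 from -⅓y² + 7/6x - y + ⅙ → 7/6x - 123/98y + 13/147
  leading term x: subtract (-7/24)·f_1 from 7/6x - 123/98y + 13/147 → -123/98y + 123/98
  leading term y: no divisor's leading term divides it; move -123/98y to the remainder.
  leading term 1: no divisor's leading term divides it; move 123/98 to the remainder.
  remainder -123/98y + 123/98 ≠ 0; add h_6 = -123/98y + 123/98 to the basis.

S(f_2,f_3): lcm = x²y². S = -7/10x²y - 1/50xy² + ⅗x² - 1/20xy + y² - 83/100x.
  leading term x²y: subtract (7/40xy)·f_1 from -7/10x²y - 1/50xy² + ⅗x² - 1/20xy + y² - 83/100x → -1/50xy² + ⅗x² - ¾xy + y² - 83/100x
  leading term xy²: subtract (1/200y²)·f_1 from -1/50xy² + ⅗x² - ¾xy + y² - 83/100x → ⅗x² - ¾xy + 49/50y² - 83/100x
  leading term x²: subtract (-3/20x)·f_1 from ⅗x² - ¾xy + 49/50y² - 83/100x → -¾xy + 49/50y² - 23/100x
  leading term xy: subtract (3/16y)·f_1 from -¾xy + 49/50y² - 23/100x → 49/50y² - 23/100x - ¾y
  leading term y²: subtract (-1)·h_5 from 49/50y² - 23/100x - ¾y → -23/100x + 23/100
  leading term x: subtract (23/400)·f_1 from -23/100x + 23/100 → 0
  remainder 0.

S(f_2,f_4): lcm = x²y². S = 19/30x²y - 1/50xy² - ⅓y³ + ⅗x² - 13/60xy - 83/100x + ⅙y.
  leading term x²y: subtract (-19/120xy)·f_1 from 19/30x²y - 1/50xy² - ⅓y³ + ⅗x² - 13/60xy - 83/100x + ⅙y → -1/50xy² - ⅓y³ + ⅗x² + 5/12xy - 83/100x + ⅙y
  leading term xy²: subtract (1/200y²)·f_1 from -1/50xy² - ⅓y³ + ⅗x² + 5/12xy - 83/100x + ⅙y → -⅓y³ + ⅗x² + 5/12xy - 1/50y² - 83/100x + ⅙y
  leading term y³: subtract (50/147y)·h_5 from -⅓y³ + ⅗x² + 5/12xy - 1/50y² - 83/100x + ⅙y → ⅗x² + 5/12xy - 337/1225y² - 83/100x + 13/147y
  leading term x²: subtract (-3/20x)·f_1 from ⅗x² + 5/12xy - 337/1225y² - 83/100x + 13/147y → 5/12xy - 337/1225y² - 23/100x + 13/147y
  leading term xy: subtract (-5/48y)·f_1 from 5/12xy - 337/1225y² - 23/100x + 13/147y → -337/1225y² - 23/100x + 99/196y
  leading term y²: subtract (674/2401)·h_5 from -337/1225y² - 23/100x + 99/196y → -23/100x + 2829/9604y - 7751/120050
  leading term x: subtract (23/400)·f_1 from -23/100x + 2829/9604y - 7751/120050 → 2829/9604y - 2829/9604
  leading term y: subtract (-23/98)·h_6 from 2829/9604y - 2829/9604 → 0
  remainder 0.

S(f_3,f_4): lcm = x²y. S = 4/3x² - ⅓y² - ⅙x - y + ⅙.
  leading term x²: subtract (-⅓x)·f_1 from 4/3x² - ⅓y² - ⅙x - y + ⅙ → -⅓y² + 7/6x - y + ⅙
  leading term y²: subtract (50/147)·h_5 from -⅓y² + 7/6x - y + ⅙ → 7/6x - 123/98y + 13/147
  leading term x: subtract (-7/24)·f_1 from 7/6x - 123/98y + 13/147 → -123/98y + 123/98
  leading term y: subtract (1)·h_6 from -123/98y + 123/98 → 0
  remainder 0.

S(f_1,h_5): leading monomials are coprime, so the S-polynomial reduces to 0 (Buchberger's first criterion).
S(f_2,h_5): lcm = xy². S = 16/245xy - 1/50y² + 409/490x - 1/20y - 83/100.
  leading term xy: subtract (-4/245y)·f_1 from 16/245xy - 1/50y² + 409/490x - 1/20y - 83/100 → -1/50y² + 409/490x + 3/196y - 83/100
  leading term y²: subtract (1/49)·h_5 from -1/50y² + 409/490x + 3/196y - 83/100 → 409/490x - 409/490
  leading term x: subtract (-409/1960)·f_1 from 409/490x - 409/490 → 0
  remainder 0.

S(f_3,h_5): leading monomials are coprime, so the S-polynomial reduces to 0 (Buchberger's first criterion).
S(f_4,h_5): lcm = x²y². S = -167/294x²y + ⅓y³ + 23/98x² + ⅙xy - ⅙y.
  leading term x²y: subtract (167/1176xy)·f_1 from -167/294x²y + ⅓y³ + 23/98x² + ⅙xy - ⅙y → ⅓y³ + 23/98x² - 59/147xy - ⅙y
  leading term y³: subtract (-50/147y)·h_5 from ⅓y³ + 23/98x² - 59/147xy - ⅙y → 23/98x² - 59/147xy + 25/98y² - 13/147y
  leading term x²: subtract (-23/392x)·f_1 from 23/98x² - 59/147xy + 25/98y² - 13/147y → -59/147xy + 25/98y² + 23/98x - 13/147y
  leading term xy: subtract (59/588y)·f_1 from -59/147xy + 25/98y² + 23/98x - 13/147y → 25/98y² + 23/98x - 24/49y
  leading term y²: subtract (-625/2401)·h_5 from 25/98y² + 23/98x - 24/49y → 23/98x - 2829/9604y + 575/9604
  leading term x: subtract (-23/392)·f_1 from 23/98x - 2829/9604y + 575/9604 → -2829/9604y + 2829/9604
  leading term y: subtract (23/98)·h_6 from -2829/9604y + 2829/9604 → 0
  remainder 0.

S(f_1,h_6): leading monomials are coprime, so the S-polynomial reduces to 0 (Buchberger's first criterion).
S(f_2,h_6): lcm = xy². S = 3/10xy - 1/50y² + ⅗x - 1/20y - 83/100.
  leading term xy: subtract (-3/40y)·f_1 from 3/10xy - 1/50y² + ⅗x - 1/20y - 83/100 → -1/50y² + ⅗x + ¼y - 83/100
  leading term y²: subtract (1/49)·h_5 from -1/50y² + ⅗x + ¼y - 83/100 → ⅗x + 23/98y - 409/490
  leading term x: subtract (-3/20)·f_1 from ⅗x + 23/98y - 409/490 → 23/98y - 23/98
  leading term y: subtract (-23/123)·h_6 from 23/98y - 23/98 → 0
  remainder 0.

S(f_3,h_6): leading monomials are coprime, so the S-polynomial reduces to 0 (Buchberger's first criterion).
S(f_4,h_6): lcm = x²y. S = -⅓x² + ⅓y² + ⅙x - ⅙.
  leading term x²: subtract (1/12x)·f_1 from -⅓x² + ⅓y² + ⅙x - ⅙ → ⅓y² - ⅙x - ⅙
  leading term y²: subtract (-50/147)·h_5 from ⅓y² - ⅙x - ⅙ → -⅙x + 25/98y - 13/147
  leading term x: subtract (1/24)·f_1 from -⅙x + 25/98y - 13/147 → 25/98y - 25/98
  leading term y: subtract (-25/123)·h_6 from 25/98y - 25/98 → 0
  remainder 0.

S(h_5,h_6): lcm = y². S = 23/98y - 23/98.
  leading term y: subtract (-23/123)·h_6 from 23/98y - 23/98 → 0
  remainder 0.

Every S-polynomial of the final basis reduces to 0, so we have a Gröbner basis.
Inter-reduce: drop elements whose leading term is divisible by another's, tail-reduce, and make monic.
Reduced Gröbner basis: {x - 1, y - 1}.
Label its elements g_1 = x - 1, g_2 = y - 1.

Reduce p = -2x² - 7xy - 4y + 13 modulo G:
  leading term x²: subtract (-2x)·g_1 from -2x² - 7xy - 4y + 13 → -7xy - 2x - 4y + 13
  leading term xy: subtract (-7y)·g_1 from -7xy - 2x - 4y + 13 → -2x - 11y + 13
  leading term x: subtract (-2)·g_1 from -2x - 11y + 13 → -11y + 11
  leading term y: subtract (-11)·g_2 from -11y + 11 → 0
  normal form = 0.
Since the normal form is 0, p ∈ I.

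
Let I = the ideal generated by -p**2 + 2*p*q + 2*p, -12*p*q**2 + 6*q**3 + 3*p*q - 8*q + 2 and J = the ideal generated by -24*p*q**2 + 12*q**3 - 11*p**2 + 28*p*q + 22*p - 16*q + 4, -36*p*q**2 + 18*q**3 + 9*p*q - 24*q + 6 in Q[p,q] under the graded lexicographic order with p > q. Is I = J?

Yes, the ideals are equal.

For a fixed monomial order, each ideal has a unique reduced Gröbner basis; comparing bases decides equality.
Buchberger on the first generating set:
f_1 = -p**2 + 2*p*q + 2*p, LT = p**2.
f_2 = -12*p*q**2 + 6*q**3 + 3*p*q - 8*q + 2, LT = p*q**2.

S(f_1,f_2): lcm = p**2*q**2. S = -3/2*p*q**3 + 1/4*p**2*q - 2*p*q**2 - 2/3*p*q + 1/6*p.
  reduce S modulo (f_1, f_2):
  remainder -3/4*q**4 - 15/16*q**3 - 61/96*p*q + q**2 + 1/6*p + q - 5/16 ≠ 0; add g_3 = -3/4*q**4 - 15/16*q**3 - 61/96*p*q + q**2 + 1/6*p + q - 5/16 to the basis.

The other S-polynomials (S(f_1,g_3), S(f_2,g_3)) all reduce to 0 modulo the current basis, so we have a Gröbner basis.
Inter-reduce: drop elements whose leading term is divisible by another's, tail-reduce, and make monic.
Reduced Gröbner basis: {q**4 + 5/4*q**3 + 61/72*p*q - 4/3*q**2 - 2/9*p - 4/3*q + 5/12, p*q**2 - 1/2*q**3 - 1/4*p*q + 2/3*q - 1/6, p**2 - 2*p*q - 2*p}.

Buchberger on the second generating set:
h_1 = -24*p*q**2 + 12*q**3 - 11*p**2 + 28*p*q + 22*p - 16*q + 4, LT = p*q**2.
h_2 = -36*p*q**2 + 18*q**3 + 9*p*q - 24*q + 6, LT = p*q**2.

S(h_1,h_2): lcm = p*q**2. S = 11/24*p**2 - 11/12*p*q - 11/12*p.
  reduce S modulo (h_1, h_2):
  remainder 11/24*p**2 - 11/12*p*q - 11/12*p ≠ 0; add k_3 = 11/24*p**2 - 11/12*p*q - 11/12*p to the basis.

S(h_1,k_3): lcm = p**2*q**2. S = 3/2*p*q**3 + 11/24*p**3 - 7/6*p**2*q + 2*p*q**2 - 11/12*p**2 + 2/3*p*q - 1/6*p.
  reduce S modulo (h_1, h_2, k_3):
  remainder 3/4*q**4 + 15/16*q**3 + 61/96*p*q - q**2 - 1/6*p - q + 5/16 ≠ 0; add k_4 = 3/4*q**4 + 15/16*q**3 + 61/96*p*q - q**2 - 1/6*p - q + 5/16 to the basis.

The other S-polynomials (S(h_2,k_3), S(h_1,k_4), S(h_2,k_4), S(k_3,k_4)) all reduce to 0 modulo the current basis, so we have a Gröbner basis.
Inter-reduce: drop elements whose leading term is divisible by another's, tail-reduce, and make monic.
Reduced Gröbner basis: {q**4 + 5/4*q**3 + 61/72*p*q - 4/3*q**2 - 2/9*p - 4/3*q + 5/12, p*q**2 - 1/2*q**3 - 1/4*p*q + 2/3*q - 1/6, p**2 - 2*p*q - 2*p}.

The two bases agree; hence the ideals are identical.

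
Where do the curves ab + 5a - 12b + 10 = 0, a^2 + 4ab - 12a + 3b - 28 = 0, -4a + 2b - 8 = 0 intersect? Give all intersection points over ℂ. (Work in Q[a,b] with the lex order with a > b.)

{(-2, 0)}

Compute a lex Gröbner basis by Buchberger's algorithm.
f_1 = ab + 5a - 12b + 10, LT = ab.
f_2 = a^2 + 4ab - 12a + 3b - 28, LT = a^2.
f_3 = -4a + 2b - 8, LT = a.

S(f_1,f_2): lcm = a^2b. S = 5a^2 - 4ab^2 + 10a - 3b^2 + 28b.
  leading term a^2: subtract (5)·f_2 from 5a^2 - 4ab^2 + 10a - 3b^2 + 28b → -4ab^2 - 20ab + 70a - 3b^2 + 13b + 140
  leading term ab^2: subtract (-4b)·f_1 from -4ab^2 - 20ab + 70a - 3b^2 + 13b + 140 → 70a - 51b^2 + 53b + 140
  leading term a: subtract (-35/2)·f_3 from 70a - 51b^2 + 53b + 140 → -51b^2 + 88b
  leading term b^2: no divisor's leading term divides it; move -51b^2 to the remainder.
  leading term b: no divisor's leading term divides it; move 88b to the remainder.
  remainder -51b^2 + 88b ≠ 0; add h_4 = -51b^2 + 88b to the basis.

S(f_1,f_3): lcm = ab. S = 5a + 1/2b^2 - 14b + 10.
  leading term a: subtract (-5/4)·f_3 from 5a + 1/2b^2 - 14b + 10 → 1/2b^2 - 23/2b
  leading term b^2: subtract (-1/102)·h_4 from 1/2b^2 - 23/2b → -1085/102b
  leading term b: no divisor's leading term divides it; move -1085/102b to the remainder.
  remainder -1085/102b ≠ 0; add h_5 = -1085/102b to the basis.

The other S-polynomials (S(f_2,f_3), S(f_1,h_4), S(f_2,h_4), S(f_3,h_4), S(f_1,h_5), S(f_2,h_5), S(f_3,h_5), S(h_4,h_5)) all reduce to 0 modulo the current basis, so we have a Gröbner basis.
Inter-reduce: drop elements whose leading term is divisible by another's, tail-reduce, and make monic.
Reduced Gröbner basis: {a + 2, b}.

The lex basis is triangular: the last element involves only b. Solving b = 0 gives b ∈ {0}; substituting each value into the earlier elements determines the remaining variables.
  b = 0: the earlier basis element becomes a + 2 = 0, giving a = -2 — point (-2, 0).
Check: every point annihilates each of the original generators.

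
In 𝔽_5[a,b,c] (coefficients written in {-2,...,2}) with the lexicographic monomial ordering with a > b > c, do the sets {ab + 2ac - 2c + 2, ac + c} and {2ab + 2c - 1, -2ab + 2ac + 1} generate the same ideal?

Equality of ideals is decidable: compute both reduced Gröbner bases (unique for the ordering) and check whether they agree.
Buchberger on the first generating set:
f_1 = ab + 2ac - 2c + 2, LT = ab.
f_2 = ac + c, LT = ac.

S(f_1,f_2): lcm = abc. S = 2ac² - bc - 2c² + 2c.
  leading term ac²: subtract (2c)·f_2 from 2ac² - bc - 2c² + 2c → -bc + c² + 2c
  leading term bc: no divisor's leading term divides it; move -bc to the remainder.
  leading term c²: no divisor's leading term divides it; move c² to the remainder.
  leading term c: no divisor's leading term divides it; move 2c to the remainder.
  remainder -bc + c² + 2c ≠ 0; add g_3 = -bc + c² + 2c to the basis.

The other S-polynomials (S(f_1,g_3), S(f_2,g_3)) all reduce to 0 modulo the current basis, so we have a Gröbner basis.
Inter-reduce: drop elements whose leading term is divisible by another's, tail-reduce, and make monic.
Reduced Gröbner basis: {ab + c + 2, ac + c, bc - c² - 2c}.

Buchberger on the second generating set:
h_1 = 2ab + 2c - 1, LT = ab.
h_2 = -2ab + 2ac + 1, LT = ab.

S(h_1,h_2): lcm = ab. S = ac + c.
  leading term ac: no divisor's leading term divides it; move ac to the remainder.
  leading term c: no divisor's leading term divides it; move c to the remainder.
  remainder ac + c ≠ 0; add k_3 = ac + c to the basis.

S(h_1,k_3): lcm = abc. S = -bc + c² + 2c.
  leading term bc: no divisor's leading term divides it; move -bc to the remainder.
  leading term c²: no divisor's leading term divides it; move c² to the remainder.
  leading term c: no divisor's leading term divides it; move 2c to the remainder.
  remainder -bc + c² + 2c ≠ 0; add k_4 = -bc + c² + 2c to the basis.

The other S-polynomials (S(h_2,k_3), S(h_1,k_4), S(h_2,k_4), S(k_3,k_4)) all reduce to 0 modulo the current basis, so we have a Gröbner basis.
Inter-reduce: drop elements whose leading term is divisible by another's, tail-reduce, and make monic.
Reduced Gröbner basis: {ab + c + 2, ac + c, bc - c² - 2c}.

Same reduced basis, so the two generating sets span the same ideal.
The choice of monomial ordering does not affect the verdict — as long as both bases are computed under the same ordering, their equality decides ideal equality.

Yes, the ideals are equal.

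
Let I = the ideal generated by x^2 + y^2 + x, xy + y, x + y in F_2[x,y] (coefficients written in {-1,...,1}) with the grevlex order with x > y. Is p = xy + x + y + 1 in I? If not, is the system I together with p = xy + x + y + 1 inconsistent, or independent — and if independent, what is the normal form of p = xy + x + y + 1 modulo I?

Adjoining xy + x + y + 1 makes the ideal the whole ring: the system is inconsistent.

First compute the reduced Gröbner basis of I by Buchberger's algorithm.
f_1 = x^2 + y^2 + x, LT = x^2.
f_2 = xy + y, LT = xy.
f_3 = x + y, LT = x.

S(f_1,f_2): lcm = x^2y. S = y^3.
  leading term y^3: no divisor's leading term divides it; move y^3 to the remainder.
  remainder y^3 ≠ 0; add h_4 = y^3 to the basis.

S(f_1,f_3): lcm = x^2. S = xy + y^2 + x.
  leading term xy: subtract (1)·f_2 from xy + y^2 + x → y^2 + x + y
  leading term y^2: no divisor's leading term divides it; move y^2 to the remainder.
  leading term x: subtract (1)·f_3 from x + y → 0
  remainder y^2 ≠ 0; add h_5 = y^2 to the basis.

S(f_2,f_3): lcm = xy. S = y^2 + y.
  leading term y^2: subtract (1)·h_5 from y^2 + y → y
  leading term y: no divisor's leading term divides it; move y to the remainder.
  remainder y ≠ 0; add h_6 = y to the basis.

S(f_1,h_4): leading monomials are coprime, so the S-polynomial reduces to 0 (Buchberger's first criterion).
S(f_2,h_4): lcm = xy^3. S = y^3.
  leading term y^3: subtract (1)·h_4 from y^3 → 0
  remainder 0.

S(f_3,h_4): leading monomials are coprime, so the S-polynomial reduces to 0 (Buchberger's first criterion).
S(f_1,h_5): leading monomials are coprime, so the S-polynomial reduces to 0 (Buchberger's first criterion).
S(f_2,h_5): lcm = xy^2. S = y^2.
  leading term y^2: subtract (1)·h_5 from y^2 → 0
  remainder 0.

S(f_3,h_5): leading monomials are coprime, so the S-polynomial reduces to 0 (Buchberger's first criterion).
S(h_4,h_5): lcm = y^3. S = 0.
  remainder 0.

S(f_1,h_6): leading monomials are coprime, so the S-polynomial reduces to 0 (Buchberger's first criterion).
S(f_2,h_6): lcm = xy. S = y.
  leading term y: subtract (1)·h_6 from y → 0
  remainder 0.

S(f_3,h_6): leading monomials are coprime, so the S-polynomial reduces to 0 (Buchberger's first criterion).
S(h_4,h_6): lcm = y^3. S = 0.
  remainder 0.

S(h_5,h_6): lcm = y^2. S = 0.
  remainder 0.

Every S-polynomial of the final basis reduces to 0, so we have a Gröbner basis.
Inter-reduce: drop elements whose leading term is divisible by another's, tail-reduce, and make monic.
Reduced Gröbner basis: {x, y}.
Label its elements g_1 = x, g_2 = y.

Reduce p = xy + x + y + 1 modulo G:
  leading term xy: subtract (y)·g_1 from xy + x + y + 1 → x + y + 1
  leading term x: subtract (1)·g_1 from x + y + 1 → y + 1
  leading term y: subtract (1)·g_2 from y + 1 → 1
  leading term 1: no divisor's leading term divides it; move 1 to the remainder.
  normal form = 1.
The normal form is nonzero, so p ∉ I. Since p minus its normal form lies in I, I + (p) = I + (r) where r = 1; decide whether this ideal is the whole ring.
Here r = 1 is a nonzero constant, hence a unit: 1 ∈ I + (p), the Gröbner basis of I + (p) is {1}, and the enlarged system has no common solution — adjoining p is inconsistent.

The remainder on division by a Gröbner basis is unique — it is the normal form.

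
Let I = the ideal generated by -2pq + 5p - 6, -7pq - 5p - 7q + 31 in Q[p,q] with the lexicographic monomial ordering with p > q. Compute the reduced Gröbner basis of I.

G = {p + 14/45q - 104/45, q^2 - 139/14q + 125/14}

Buchberger's algorithm terminates because the ascending chain of leading-term ideals stabilizes.

f_1 = -2pq + 5p - 6, LT = pq.
f_2 = -7pq - 5p - 7q + 31, LT = pq.

S(f_1,f_2): lcm = pq. S = -45/14p - q + 52/7.
  reduce S modulo (f_1, f_2):
  remainder -45/14p - q + 52/7 ≠ 0; add g_3 = -45/14p - q + 52/7 to the basis.

S(f_1,g_3): lcm = pq. S = -5/2p - 14/45q^2 + 104/45q + 3.
  reduce S modulo (f_1, f_2, g_3):
  remainder -14/45q^2 + 139/45q - 25/9 ≠ 0; add g_4 = -14/45q^2 + 139/45q - 25/9 to the basis.

The other S-polynomials (S(f_2,g_3), S(f_1,g_4), S(f_2,g_4), S(g_3,g_4)) all reduce to 0 modulo the current basis, so we have a Gröbner basis.
Inter-reduce: drop elements whose leading term is divisible by another's, tail-reduce, and make monic.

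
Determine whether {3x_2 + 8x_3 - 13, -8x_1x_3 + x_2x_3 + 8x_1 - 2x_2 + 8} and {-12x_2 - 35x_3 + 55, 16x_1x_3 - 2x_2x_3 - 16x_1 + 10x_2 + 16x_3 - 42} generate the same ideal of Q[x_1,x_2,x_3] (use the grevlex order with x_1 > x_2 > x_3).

Since reduced Gröbner bases are canonical representatives of ideals under a given ordering, it suffices to compute and compare them.
Buchberger on the first generating set:
f_1 = 3x_2 + 8x_3 - 13, LT = x_2.
f_2 = -8x_1x_3 + x_2x_3 + 8x_1 - 2x_2 + 8, LT = x_1x_3.

The S-polynomials (S(f_1,f_2)) all reduce to 0 modulo the current basis, so we have a Gröbner basis.
Inter-reduce: drop elements whose leading term is divisible by another's, tail-reduce, and make monic.
Reduced Gröbner basis: {x_1x_3 + 1/3x_3^2 - x_1 - 29/24x_3 + 1/12, x_2 + 8/3x_3 - 13/3}.

Buchberger on the second generating set:
h_1 = -12x_2 - 35x_3 + 55, LT = x_2.
h_2 = 16x_1x_3 - 2x_2x_3 - 16x_1 + 10x_2 + 16x_3 - 42, LT = x_1x_3.

The S-polynomials (S(h_1,h_2)) all reduce to 0 modulo the current basis, so we have a Gröbner basis.
Inter-reduce: drop elements whose leading term is divisible by another's, tail-reduce, and make monic.
Reduced Gröbner basis: {x_1x_3 + 35/96x_3^2 - x_1 - 67/48x_3 + 23/96, x_2 + 35/12x_3 - 55/12}.

The bases are distinct; the ideals are different.

No, the ideals differ.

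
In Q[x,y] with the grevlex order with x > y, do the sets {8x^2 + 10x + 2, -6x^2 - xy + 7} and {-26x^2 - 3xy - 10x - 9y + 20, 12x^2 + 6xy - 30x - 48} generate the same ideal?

For a fixed monomial order, each ideal has a unique reduced Gröbner basis; comparing bases decides equality.
Buchberger on the first generating set:
f_1 = 8x^2 + 10x + 2, LT = x^2.
f_2 = -6x^2 - xy + 7, LT = x^2.

S(f_1,f_2): lcm = x^2. S = -1/6xy + 5/4x + 17/12.
  leading term xy: no divisor's leading term divides it; move -1/6xy to the remainder.
  leading term x: no divisor's leading term divides it; move 5/4x to the remainder.
  leading term 1: no divisor's leading term divides it; move 17/12 to the remainder.
  remainder -1/6xy + 5/4x + 17/12 ≠ 0; add g_3 = -1/6xy + 5/4x + 17/12 to the basis.

S(f_1,g_3): lcm = x^2y. S = 15/2x^2 + 5/4xy + 17/2x + 1/4y.
  leading term x^2: subtract (15/16)·f_1 from 15/2x^2 + 5/4xy + 17/2x + 1/4y → 5/4xy - 7/8x + 1/4y - 15/8
  leading term xy: subtract (-15/2)·g_3 from 5/4xy - 7/8x + 1/4y - 15/8 → 17/2x + 1/4y + 35/4
  leading term x: no divisor's leading term divides it; move 17/2x to the remainder.
  leading term y: no divisor's leading term divides it; move 1/4y to the remainder.
  leading term 1: no divisor's leading term divides it; move 35/4 to the remainder.
  remainder 17/2x + 1/4y + 35/4 ≠ 0; add g_4 = 17/2x + 1/4y + 35/4 to the basis.

S(g_3,g_4): lcm = xy. S = -1/34y^2 - 15/2x - 35/34y - 17/2.
  leading term y^2: no divisor's leading term divides it; move -1/34y^2 to the remainder.
  leading term x: subtract (-15/17)·g_4 from -15/2x - 35/34y - 17/2 → -55/68y - 53/68
  leading term y: no divisor's leading term divides it; move -55/68y to the remainder.
  leading term 1: no divisor's leading term divides it; move -53/68 to the remainder.
  remainder -1/34y^2 - 55/68y - 53/68 ≠ 0; add g_5 = -1/34y^2 - 55/68y - 53/68 to the basis.

The other S-polynomials (S(f_2,g_3), S(f_1,g_4), S(f_2,g_4), S(f_1,g_5), S(f_2,g_5), S(g_3,g_5), S(g_4,g_5)) all reduce to 0 modulo the current basis, so we have a Gröbner basis.
Inter-reduce: drop elements whose leading term is divisible by another's, tail-reduce, and make monic.
Reduced Gröbner basis: {y^2 + 55/2y + 53/2, x + 1/34y + 35/34}.

Buchberger on the second generating set:
h_1 = -26x^2 - 3xy - 10x - 9y + 20, LT = x^2.
h_2 = 12x^2 + 6xy - 30x - 48, LT = x^2.

S(h_1,h_2): lcm = x^2. S = -5/13xy + 75/26x + 9/26y + 42/13.
  leading term xy: no divisor's leading term divides it; move -5/13xy to the remainder.
  leading term x: no divisor's leading term divides it; move 75/26x to the remainder.
  leading term y: no divisor's leading term divides it; move 9/26y to the remainder.
  leading term 1: no divisor's leading term divides it; move 42/13 to the remainder.
  remainder -5/13xy + 75/26x + 9/26y + 42/13 ≠ 0; add k_3 = -5/13xy + 75/26x + 9/26y + 42/13 to the basis.

S(h_1,k_3): lcm = x^2y. S = 3/26xy^2 + 15/2x^2 + 167/130xy + 9/26y^2 + 42/5x - 10/13y.
  leading term xy^2: subtract (-3/10y)·k_3 from 3/26xy^2 + 15/2x^2 + 167/130xy + 9/26y^2 + 42/5x - 10/13y → 15/2x^2 + 43/20xy + 9/20y^2 + 42/5x + 1/5y
  leading term x^2: subtract (-15/52)·h_1 from 15/2x^2 + 43/20xy + 9/20y^2 + 42/5x + 1/5y → 167/130xy + 9/20y^2 + 717/130x - 623/260y + 75/13
  leading term xy: subtract (-167/50)·k_3 from 167/130xy + 9/20y^2 + 717/130x - 623/260y + 75/13 → 9/20y^2 + 303/20x - 31/25y + 414/25
  leading term y^2: no divisor's leading term divides it; move 9/20y^2 to the remainder.
  leading term x: no divisor's leading term divides it; move 303/20x to the remainder.
  leading term y: no divisor's leading term divides it; move -31/25y to the remainder.
  leading term 1: no divisor's leading term divides it; move 414/25 to the remainder.
  remainder 9/20y^2 + 303/20x - 31/25y + 414/25 ≠ 0; add k_4 = 9/20y^2 + 303/20x - 31/25y + 414/25 to the basis.

The other S-polynomials (S(h_2,k_3), S(h_1,k_4), S(h_2,k_4), S(k_3,k_4)) all reduce to 0 modulo the current basis, so we have a Gröbner basis.
Inter-reduce: drop elements whose leading term is divisible by another's, tail-reduce, and make monic.
Reduced Gröbner basis: {x^2 + 5/4x + 9/20y + 1/5, xy - 15/2x - 9/10y - 42/5, y^2 + 101/3x - 124/45y + 184/5}.

Since the reduced bases disagree, the two ideals are not the same.

No, the ideals differ.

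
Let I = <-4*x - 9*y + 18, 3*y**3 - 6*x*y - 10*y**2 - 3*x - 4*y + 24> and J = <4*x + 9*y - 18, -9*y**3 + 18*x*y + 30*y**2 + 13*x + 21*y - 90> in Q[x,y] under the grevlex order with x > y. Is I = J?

Yes, the ideals are equal.

For a fixed monomial order, each ideal has a unique reduced Gröbner basis; comparing bases decides equality.
Buchberger on the first generating set:
f_1 = -4*x - 9*y + 18, LT = x.
f_2 = 3*y**3 - 6*x*y - 10*y**2 - 3*x - 4*y + 24, LT = y**3.

The S-polynomials (S(f_1,f_2)) all reduce to 0 modulo the current basis, so we have a Gröbner basis.
Inter-reduce: drop elements whose leading term is divisible by another's, tail-reduce, and make monic.
Reduced Gröbner basis: {y**3 + 7/6*y**2 - 97/12*y + 7/2, x + 9/4*y - 9/2}.

Buchberger on the second generating set:
h_1 = 4*x + 9*y - 18, LT = x.
h_2 = -9*y**3 + 18*x*y + 30*y**2 + 13*x + 21*y - 90, LT = y**3.

The S-polynomials (S(h_1,h_2)) all reduce to 0 modulo the current basis, so we have a Gröbner basis.
Inter-reduce: drop elements whose leading term is divisible by another's, tail-reduce, and make monic.
Reduced Gröbner basis: {y**3 + 7/6*y**2 - 97/12*y + 7/2, x + 9/4*y - 9/2}.

These coincide, so the ideals are equal.
The same test decides containment: I ⊆ J iff every generator of I reduces to 0 modulo a Gröbner basis of J.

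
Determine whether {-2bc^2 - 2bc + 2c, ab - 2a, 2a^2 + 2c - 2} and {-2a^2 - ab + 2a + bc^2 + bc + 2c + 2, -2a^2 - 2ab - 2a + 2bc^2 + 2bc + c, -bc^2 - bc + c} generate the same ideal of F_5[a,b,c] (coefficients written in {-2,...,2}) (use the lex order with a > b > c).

No, the ideals differ.

Two ideals are equal iff their reduced Gröbner bases coincide (the reduced basis is unique for a fixed ordering).
Buchberger on the first generating set:
f_1 = -2bc^2 - 2bc + 2c, LT = bc^2.
f_2 = ab - 2a, LT = ab.
f_3 = 2a^2 + 2c - 2, LT = a^2.

S(f_1,f_2): lcm = abc^2. S = abc + 2ac^2 - ac.
  leading term abc: subtract (c)·f_2 from abc + 2ac^2 - ac → 2ac^2 + ac
  leading term ac^2: no divisor's leading term divides it; move 2ac^2 to the remainder.
  leading term ac: no divisor's leading term divides it; move ac to the remainder.
  remainder 2ac^2 + ac ≠ 0; add g_4 = 2ac^2 + ac to the basis.

S(f_2,f_3): lcm = a^2b. S = -2a^2 - bc + b.
  leading term a^2: subtract (-1)·f_3 from -2a^2 - bc + b → -bc + b + 2c - 2
  leading term bc: no divisor's leading term divides it; move -bc to the remainder.
  leading term b: no divisor's leading term divides it; move b to the remainder.
  leading term c: no divisor's leading term divides it; move 2c to the remainder.
  leading term 1: no divisor's leading term divides it; move -2 to the remainder.
  remainder -bc + b + 2c - 2 ≠ 0; add g_5 = -bc + b + 2c - 2 to the basis.

S(f_3,g_4): lcm = a^2c^2. S = 2a^2c + c^3 - c^2.
  leading term a^2c: subtract (c)·f_3 from 2a^2c + c^3 - c^2 → c^3 + 2c^2 + 2c
  leading term c^3: no divisor's leading term divides it; move c^3 to the remainder.
  leading term c^2: no divisor's leading term divides it; move 2c^2 to the remainder.
  leading term c: no divisor's leading term divides it; move 2c to the remainder.
  remainder c^3 + 2c^2 + 2c ≠ 0; add g_6 = c^3 + 2c^2 + 2c to the basis.

S(f_1,g_5): lcm = bc^2. S = 2bc + 2c^2 + 2c.
  leading term bc: subtract (-2)·g_5 from 2bc + 2c^2 + 2c → 2b + 2c^2 + c + 1
  leading term b: no divisor's leading term divides it; move 2b to the remainder.
  leading term c^2: no divisor's leading term divides it; move 2c^2 to the remainder.
  leading term c: no divisor's leading term divides it; move c to the remainder.
  leading term 1: no divisor's leading term divides it; move 1 to the remainder.
  remainder 2b + 2c^2 + c + 1 ≠ 0; add g_7 = 2b + 2c^2 + c + 1 to the basis.

The other S-polynomials (S(f_1,f_3), S(f_1,g_4), S(f_2,g_4), S(f_2,g_5), S(f_3,g_5), S(g_4,g_5), S(f_1,g_6), S(f_2,g_6), S(f_3,g_6), S(g_4,g_6), S(g_5,g_6), S(f_1,g_7), S(f_2,g_7), S(f_3,g_7), S(g_4,g_7), S(g_5,g_7), S(g_6,g_7)) all reduce to 0 modulo the current basis, so we have a Gröbner basis.
Inter-reduce: drop elements whose leading term is divisible by another's, tail-reduce, and make monic.
Reduced Gröbner basis: {a^2 + c - 1, ac^2 - 2ac, b + c^2 - 2c - 2, c^3 + 2c^2 + 2c}.

Buchberger on the second generating set:
h_1 = -2a^2 - ab + 2a + bc^2 + bc + 2c + 2, LT = a^2.
h_2 = -2a^2 - 2ab - 2a + 2bc^2 + 2bc + c, LT = a^2.
h_3 = -bc^2 - bc + c, LT = bc^2.

S(h_1,h_2): lcm = a^2. S = 2ab - 2a - 2bc^2 - 2bc + 2c - 1.
  leading term ab: no divisor's leading term divides it; move 2ab to the remainder.
  leading term a: no divisor's leading term divides it; move -2a to the remainder.
  leading term bc^2: subtract (2)·h_3 from -2bc^2 - 2bc + 2c - 1 → -1
  leading term 1: no divisor's leading term divides it; move -1 to the remainder.
  remainder 2ab - 2a - 1 ≠ 0; add k_4 = 2ab - 2a - 1 to the basis.

S(h_1,k_4): lcm = a^2b. S = a^2 - 2ab^2 - ab - 2a + 2b^2c^2 + 2b^2c - bc - b.
  leading term a^2: subtract (2)·h_1 from a^2 - 2ab^2 - ab - 2a + 2b^2c^2 + 2b^2c - bc - b → -2ab^2 + ab - a + 2b^2c^2 + 2b^2c - 2bc^2 + 2bc - b + c + 1
  leading term ab^2: subtract (-b)·k_4 from -2ab^2 + ab - a + 2b^2c^2 + 2b^2c - 2bc^2 + 2bc - b + c + 1 → -ab - a + 2b^2c^2 + 2b^2c - 2bc^2 + 2bc - 2b + c + 1
  leading term ab: subtract (2)·k_4 from -ab - a + 2b^2c^2 + 2b^2c - 2bc^2 + 2bc - 2b + c + 1 → -2a + 2b^2c^2 + 2b^2c - 2bc^2 + 2bc - 2b + c - 2
  leading term a: no divisor's leading term divides it; move -2a to the remainder.
  leading term b^2c^2: subtract (-2b)·h_3 from 2b^2c^2 + 2b^2c - 2bc^2 + 2bc - 2b + c - 2 → -2bc^2 - bc - 2b + c - 2
  leading term bc^2: subtract (2)·h_3 from -2bc^2 - bc - 2b + c - 2 → bc - 2b - c - 2
  leading term bc: no divisor's leading term divides it; move bc to the remainder.
  leading term b: no divisor's leading term divides it; move -2b to the remainder.
  leading term c: no divisor's leading term divides it; move -c to the remainder.
  leading term 1: no divisor's leading term divides it; move -2 to the remainder.
  remainder -2a + bc - 2b - c - 2 ≠ 0; add k_5 = -2a + bc - 2b - c - 2 to the basis.

S(h_3,k_4): lcm = abc^2. S = abc + ac^2 - ac - 2c^2.
  leading term abc: subtract (-2c)·k_4 from abc + ac^2 - ac - 2c^2 → ac^2 - 2c^2 - 2c
  leading term ac^2: subtract (2c^2)·k_5 from ac^2 - 2c^2 - 2c → -2bc^3 - bc^2 + 2c^3 + 2c^2 - 2c
  leading term bc^3: subtract (2c)·h_3 from -2bc^3 - bc^2 + 2c^3 + 2c^2 - 2c → bc^2 + 2c^3 - 2c
  leading term bc^2: subtract (-1)·h_3 from bc^2 + 2c^3 - 2c → -bc + 2c^3 - c
  leading term bc: no divisor's leading term divides it; move -bc to the remainder.
  leading term c^3: no divisor's leading term divides it; move 2c^3 to the remainder.
  leading term c: no divisor's leading term divides it; move -c to the remainder.
  remainder -bc + 2c^3 - c ≠ 0; add k_6 = -bc + 2c^3 - c to the basis.

S(k_4,k_5): lcm = ab. S = -a - 2b^2c - b^2 + 2bc - b + 2.
  leading term a: subtract (-2)·k_5 from -a - 2b^2c - b^2 + 2bc - b + 2 → -2b^2c - b^2 - bc - 2c - 2
  leading term b^2c: subtract (2b)·k_6 from -2b^2c - b^2 - bc - 2c - 2 → -b^2 + bc^3 + bc - 2c - 2
  leading term b^2: no divisor's leading term divides it; move -b^2 to the remainder.
  leading term bc^3: subtract (-c)·h_3 from bc^3 + bc - 2c - 2 → -bc^2 + bc + c^2 - 2c - 2
  leading term bc^2: subtract (1)·h_3 from -bc^2 + bc + c^2 - 2c - 2 → 2bc + c^2 + 2c - 2
  leading term bc: subtract (-2)·k_6 from 2bc + c^2 + 2c - 2 → -c^3 + c^2 - 2
  leading term c^3: no divisor's leading term divides it; move -c^3 to the remainder.
  leading term c^2: no divisor's leading term divides it; move c^2 to the remainder.
  leading term 1: no divisor's leading term divides it; move -2 to the remainder.
  remainder -b^2 - c^3 + c^2 - 2 ≠ 0; add k_7 = -b^2 - c^3 + c^2 - 2 to the basis.

S(h_3,k_6): lcm = bc^2. S = bc + 2c^4 - c^2 - c.
  leading term bc: subtract (-1)·k_6 from bc + 2c^4 - c^2 - c → 2c^4 + 2c^3 - c^2 - 2c
  leading term c^4: no divisor's leading term divides it; move 2c^4 to the remainder.
  leading term c^3: no divisor's leading term divides it; move 2c^3 to the remainder.
  leading term c^2: no divisor's leading term divides it; move -c^2 to the remainder.
  leading term c: no divisor's leading term divides it; move -2c to the remainder.
  remainder 2c^4 + 2c^3 - c^2 - 2c ≠ 0; add k_8 = 2c^4 + 2c^3 - c^2 - 2c to the basis.

The other S-polynomials (S(h_1,h_3), S(h_2,h_3), S(h_2,k_4), S(h_1,k_5), S(h_2,k_5), S(h_3,k_5), S(h_1,k_6), S(h_2,k_6), S(k_4,k_6), S(k_5,k_6), S(h_1,k_7), S(h_2,k_7), S(h_3,k_7), S(k_4,k_7), S(k_5,k_7), S(k_6,k_7), S(h_1,k_8), S(h_2,k_8), S(h_3,k_8), S(k_4,k_8), S(k_5,k_8), S(k_6,k_8), S(k_7,k_8)) all reduce to 0 modulo the current basis, so we have a Gröbner basis.
Inter-reduce: drop elements whose leading term is divisible by another's, tail-reduce, and make monic.
Reduced Gröbner basis: {a + b - c^3 + c + 1, b^2 + c^3 - c^2 + 2, bc - 2c^3 + c, c^4 + c^3 + 2c^2 - c}.

Since the reduced bases disagree, the two ideals are not the same.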